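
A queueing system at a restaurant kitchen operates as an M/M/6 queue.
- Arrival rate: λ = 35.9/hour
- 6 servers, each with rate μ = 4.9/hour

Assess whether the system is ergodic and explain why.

Stability requires ρ = λ/(cμ) < 1
ρ = 35.9/(6 × 4.9) = 35.9/29.40 = 1.2211
Since 1.2211 ≥ 1, the system is UNSTABLE.
Need c > λ/μ = 35.9/4.9 = 7.33.
Minimum servers needed: c = 8.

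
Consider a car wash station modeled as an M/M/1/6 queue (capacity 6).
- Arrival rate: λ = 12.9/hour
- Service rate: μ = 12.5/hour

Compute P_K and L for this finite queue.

ρ = λ/μ = 12.9/12.5 = 1.0320
P₀ = (1-ρ)/(1-ρ^(K+1)) = (1-1.0320)/(1-1.0320^7) = -0.03200/-0.2467 = 0.1297
P_K = P₀×ρ^K = 0.1297 × 1.0320^6 = 0.1297 × 1.2080 = 0.1567
Blocking probability P_6 = 0.1567 (15.67%)
L = ρ[1 - (K+1)ρ^K + Kρ^(K+1)] / [(1-ρ)(1-ρ^(K+1))]
L = 1.0320 × (1 - 7×1.208031 + 6×1.246688) / ((1 - 1.0320) × (1 - 1.246688)) = 3.1259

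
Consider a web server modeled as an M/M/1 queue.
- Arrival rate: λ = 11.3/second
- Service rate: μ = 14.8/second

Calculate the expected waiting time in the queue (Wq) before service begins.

First, compute utilization: ρ = λ/μ = 11.3/14.8 = 0.7635
For M/M/1: Wq = λ/(μ(μ-λ))
Wq = 11.3/(14.8 × (14.8-11.3))
Wq = 11.3/(14.8 × 3.50)
Wq = 0.2181 seconds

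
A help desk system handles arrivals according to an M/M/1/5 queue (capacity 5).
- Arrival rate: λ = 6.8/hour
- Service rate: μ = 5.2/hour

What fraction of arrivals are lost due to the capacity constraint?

ρ = λ/μ = 6.8/5.2 = 1.3077
P₀ = (1-ρ)/(1-ρ^(K+1)) = (1-1.3077)/(1-1.3077^6) = -0.3077/-4.0009 = 0.07691
P_K = P₀×ρ^K = 0.07691 × 1.3077^5 = 0.07691 × 3.8242 = 0.2941
Blocking probability = 29.41%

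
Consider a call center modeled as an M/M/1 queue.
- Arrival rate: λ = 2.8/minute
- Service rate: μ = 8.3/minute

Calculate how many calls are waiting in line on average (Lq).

ρ = λ/μ = 2.8/8.3 = 0.3373
For M/M/1: Lq = λ²/(μ(μ-λ))
Lq = 7.84/(8.3 × 5.50)
Lq = 0.1717 calls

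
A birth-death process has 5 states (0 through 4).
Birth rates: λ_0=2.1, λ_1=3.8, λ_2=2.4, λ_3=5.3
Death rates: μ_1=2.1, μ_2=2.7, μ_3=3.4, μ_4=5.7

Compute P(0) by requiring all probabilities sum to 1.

Ratios P(n)/P(0) = (λ₀···λₙ₋₁)/(μ₁···μₙ):
P(1)/P(0) = (2.1)/(2.1) = 1.0000
P(2)/P(0) = (2.1×3.8)/(2.1×2.7) = 1.4074
P(3)/P(0) = (2.1×3.8×2.4)/(2.1×2.7×3.4) = 0.9935
P(4)/P(0) = (2.1×3.8×2.4×5.3)/(2.1×2.7×3.4×5.7) = 0.9237

Normalization: ∑ P(n) = 1
P(0) × (1.0000 + 1.0000 + 1.4074 + 0.9935 + 0.9237) = 1
P(0) × 5.3246 = 1
P(0) = 1/5.3246 = 0.1878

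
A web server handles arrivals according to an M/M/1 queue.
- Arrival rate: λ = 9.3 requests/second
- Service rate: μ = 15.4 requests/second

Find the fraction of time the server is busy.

Server utilization: ρ = λ/μ
ρ = 9.3/15.4 = 0.6039
The server is busy 60.39% of the time.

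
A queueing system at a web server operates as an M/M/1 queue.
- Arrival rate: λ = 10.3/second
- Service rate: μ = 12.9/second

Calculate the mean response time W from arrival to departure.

First, compute utilization: ρ = λ/μ = 10.3/12.9 = 0.7984
For M/M/1: W = 1/(μ-λ)
W = 1/(12.9-10.3) = 1/2.60
W = 0.3846 seconds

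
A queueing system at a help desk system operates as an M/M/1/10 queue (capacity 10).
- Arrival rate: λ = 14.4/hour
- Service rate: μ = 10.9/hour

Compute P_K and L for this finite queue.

ρ = λ/μ = 14.4/10.9 = 1.3211
P₀ = (1-ρ)/(1-ρ^(K+1)) = (1-1.3211)/(1-1.3211^11) = -0.3211/-20.3940 = 0.01574
P_K = P₀×ρ^K = 0.015745 × 1.3211^10 = 0.015745 × 16.1941 = 0.2550
Blocking probability P_10 = 0.2550 (25.50%)
L = ρ[1 - (K+1)ρ^K + Kρ^(K+1)] / [(1-ρ)(1-ρ^(K+1))]
L = 1.3211 × (1 - 11×16.19410 + 10×21.39403) / ((1 - 1.3211) × (1 - 21.39403)) = 7.4251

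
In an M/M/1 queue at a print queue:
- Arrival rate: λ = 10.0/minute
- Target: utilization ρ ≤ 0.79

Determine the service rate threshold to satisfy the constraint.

ρ = λ/μ, so μ = λ/ρ
μ ≥ 10.0/0.79 = 12.6582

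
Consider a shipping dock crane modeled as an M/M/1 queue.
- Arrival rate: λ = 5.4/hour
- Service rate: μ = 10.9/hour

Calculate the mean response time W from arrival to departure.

First, compute utilization: ρ = λ/μ = 5.4/10.9 = 0.4954
For M/M/1: W = 1/(μ-λ)
W = 1/(10.9-5.4) = 1/5.50
W = 0.1818 hours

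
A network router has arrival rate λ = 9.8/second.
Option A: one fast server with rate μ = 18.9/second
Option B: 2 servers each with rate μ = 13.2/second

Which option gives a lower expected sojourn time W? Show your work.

Option A: single server μ = 18.9 (M/M/1)
  ρ_A = 9.8/18.9 = 0.5185
  W_A = 1/(μ-λ) = 1/(18.9-9.8) = 1/9.10 = 0.1099

Option B: 2 servers μ = 13.2 (M/M/2)
  ρ_B = λ/(cμ) = 9.8/(2×13.2) = 0.3712
  Offered load a = λ/μ = cρ = 9.8/13.2 = 0.7424
  P₀ = [ Σₙ₌₀^1 aⁿ/n! + a^2/(2!(1-ρ)) ]⁻¹
  Σ = a^0/0! + a^1/1! = 1.0000 + 0.7424 = 1.7424
  a^2/(2!(1-ρ)) = 0.5512/(2 × 0.6288) = 0.4383
  P₀ = 1/(1.7424 + 0.4383) = 0.4586
  Lq = P₀·a^2·ρ / (2!(1-ρ)²) = 0.4586 × 0.5512 × 0.3712 / (2 × 0.3954) = 0.1187
  Wq_B = Lq/λ = 0.1187/9.8 = 0.01211
  W_B = Wq_B + 1/μ = 0.01211 + 0.07576 = 0.08787

Since W_B = 0.08787 < W_A = 0.1099, Option B (multiple servers) has the shorter time in system.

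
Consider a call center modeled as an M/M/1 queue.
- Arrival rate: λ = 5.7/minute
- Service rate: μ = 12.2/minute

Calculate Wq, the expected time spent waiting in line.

First, compute utilization: ρ = λ/μ = 5.7/12.2 = 0.4672
For M/M/1: Wq = λ/(μ(μ-λ))
Wq = 5.7/(12.2 × (12.2-5.7))
Wq = 5.7/(12.2 × 6.50)
Wq = 0.07188 minutes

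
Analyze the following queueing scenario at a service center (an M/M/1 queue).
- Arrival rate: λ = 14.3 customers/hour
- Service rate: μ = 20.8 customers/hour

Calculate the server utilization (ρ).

Server utilization: ρ = λ/μ
ρ = 14.3/20.8 = 0.6875
The server is busy 68.75% of the time.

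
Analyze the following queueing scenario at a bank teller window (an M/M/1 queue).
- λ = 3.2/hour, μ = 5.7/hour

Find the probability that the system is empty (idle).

ρ = λ/μ = 3.2/5.7 = 0.5614
P(0) = 1 - ρ = 1 - 0.5614 = 0.4386
The server is idle 43.86% of the time.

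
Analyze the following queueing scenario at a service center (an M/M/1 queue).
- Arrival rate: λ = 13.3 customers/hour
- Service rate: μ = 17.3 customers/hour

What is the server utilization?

Server utilization: ρ = λ/μ
ρ = 13.3/17.3 = 0.7688
The server is busy 76.88% of the time.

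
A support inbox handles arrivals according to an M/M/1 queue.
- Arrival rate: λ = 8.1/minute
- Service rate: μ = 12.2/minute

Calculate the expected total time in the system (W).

First, compute utilization: ρ = λ/μ = 8.1/12.2 = 0.6639
For M/M/1: W = 1/(μ-λ)
W = 1/(12.2-8.1) = 1/4.10
W = 0.2439 minutes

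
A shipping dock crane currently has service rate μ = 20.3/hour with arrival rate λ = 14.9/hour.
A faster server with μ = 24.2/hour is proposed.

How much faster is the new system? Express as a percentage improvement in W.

System 1: ρ₁ = 14.9/20.3 = 0.7340, W₁ = 1/(20.3-14.9) = 0.18519
System 2: ρ₂ = 14.9/24.2 = 0.6157, W₂ = 1/(24.2-14.9) = 0.10753
Improvement: (W₁-W₂)/W₁ = (0.18519-0.10753)/0.18519 = 41.94%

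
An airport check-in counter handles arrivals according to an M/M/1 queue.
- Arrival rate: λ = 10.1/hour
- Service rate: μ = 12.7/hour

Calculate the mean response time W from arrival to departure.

First, compute utilization: ρ = λ/μ = 10.1/12.7 = 0.7953
For M/M/1: W = 1/(μ-λ)
W = 1/(12.7-10.1) = 1/2.60
W = 0.3846 hours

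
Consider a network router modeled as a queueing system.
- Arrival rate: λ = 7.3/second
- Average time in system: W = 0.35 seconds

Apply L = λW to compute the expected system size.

Little's Law: L = λW
L = 7.3 × 0.35 = 2.5550 packets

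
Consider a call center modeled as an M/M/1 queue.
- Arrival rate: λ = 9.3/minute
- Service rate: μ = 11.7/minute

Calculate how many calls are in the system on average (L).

ρ = λ/μ = 9.3/11.7 = 0.7949
For M/M/1: L = λ/(μ-λ)
L = 9.3/(11.7-9.3) = 9.3/2.40
L = 3.8750 calls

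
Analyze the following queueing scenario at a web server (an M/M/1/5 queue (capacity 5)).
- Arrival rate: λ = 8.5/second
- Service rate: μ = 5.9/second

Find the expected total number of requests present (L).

ρ = λ/μ = 8.5/5.9 = 1.4407
P₀ = (1-ρ)/(1-ρ^(K+1)) = (1-1.4407)/(1-1.4407^6) = -0.4407/-7.9421 = 0.05549
P_K = P₀×ρ^K = 0.05549 × 1.4407^5 = 0.05549 × 6.2068 = 0.3444
L = ρ[1 - (K+1)ρ^K + Kρ^(K+1)] / [(1-ρ)(1-ρ^(K+1))]
L = 1.4407 × (1 - 6×6.2068 + 5×8.9421) / ((1 - 1.4407) × (1 - 8.9421)) = 3.4863 requests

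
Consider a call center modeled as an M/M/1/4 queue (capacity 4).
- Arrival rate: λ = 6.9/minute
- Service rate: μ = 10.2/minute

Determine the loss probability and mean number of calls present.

ρ = λ/μ = 6.9/10.2 = 0.67647
P₀ = (1-ρ)/(1-ρ^(K+1)) = (1-0.67647)/(1-0.67647^5) = 0.3235/0.8583 = 0.3769
P_K = P₀×ρ^K = 0.37692 × 0.67647^4 = 0.37692 × 0.20941 = 0.07893
Blocking probability P_4 = 0.07893 (7.89%)
L = ρ[1 - (K+1)ρ^K + Kρ^(K+1)] / [(1-ρ)(1-ρ^(K+1))]
L = 0.67647 × (1 - 5×0.20941 + 4×0.14166) / ((1 - 0.67647) × (1 - 0.14166)) = 1.2657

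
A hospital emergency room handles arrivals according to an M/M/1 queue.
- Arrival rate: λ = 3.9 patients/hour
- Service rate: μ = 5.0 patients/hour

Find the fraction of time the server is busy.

Server utilization: ρ = λ/μ
ρ = 3.9/5.0 = 0.7800
The server is busy 78.00% of the time.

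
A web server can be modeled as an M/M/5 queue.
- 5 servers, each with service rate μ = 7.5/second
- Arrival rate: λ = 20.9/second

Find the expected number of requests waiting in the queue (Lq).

Traffic intensity: ρ = λ/(cμ) = 20.9/(5×7.5) = 0.5573
Since ρ = 0.5573 < 1, system is stable.
Offered load a = λ/μ = cρ = 20.9/7.5 = 2.7867
P₀ = [ Σₙ₌₀^4 aⁿ/n! + a^5/(5!(1-ρ)) ]⁻¹
Σ = a^0/0! + a^1/1! + a^2/2! + a^3/3! + a^4/4! = 1.0000 + 2.7867 + 3.8828 + 3.6066 + 2.5126 = 13.7887
a^5/(5!(1-ρ)) = 168.0448/(120 × 0.44267) = 3.1635
P₀ = 1/(13.7887 + 3.1635) = 0.05899
Lq = P₀·a^5·ρ / (5!(1-ρ)²) = 0.058989 × 168.0448 × 0.55733 / (120 × 0.19595) = 0.2350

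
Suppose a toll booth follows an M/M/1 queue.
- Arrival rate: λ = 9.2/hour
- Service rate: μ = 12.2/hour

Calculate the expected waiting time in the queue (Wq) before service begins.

First, compute utilization: ρ = λ/μ = 9.2/12.2 = 0.7541
For M/M/1: Wq = λ/(μ(μ-λ))
Wq = 9.2/(12.2 × (12.2-9.2))
Wq = 9.2/(12.2 × 3.00)
Wq = 0.2514 hours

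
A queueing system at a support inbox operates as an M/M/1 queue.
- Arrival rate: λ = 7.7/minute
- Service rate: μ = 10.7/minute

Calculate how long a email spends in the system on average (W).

First, compute utilization: ρ = λ/μ = 7.7/10.7 = 0.7196
For M/M/1: W = 1/(μ-λ)
W = 1/(10.7-7.7) = 1/3.00
W = 0.3333 minutes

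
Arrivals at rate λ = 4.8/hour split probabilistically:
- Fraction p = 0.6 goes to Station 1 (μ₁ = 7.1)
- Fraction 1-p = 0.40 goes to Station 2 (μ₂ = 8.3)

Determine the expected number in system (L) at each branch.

Effective rates: λ₁ = 4.8×0.6 = 2.88, λ₂ = 4.8×0.40 = 1.92
Station 1: ρ₁ = 2.88/7.1 = 0.40563, L₁ = ρ₁/(1-ρ₁) = 0.40563/(1-0.40563) = 0.6825
Station 2: ρ₂ = 1.92/8.3 = 0.2313, L₂ = ρ₂/(1-ρ₂) = 0.2313/(1-0.2313) = 0.3009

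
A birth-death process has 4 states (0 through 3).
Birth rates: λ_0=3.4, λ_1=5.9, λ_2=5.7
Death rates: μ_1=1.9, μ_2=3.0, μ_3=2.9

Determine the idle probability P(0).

Ratios P(n)/P(0) = (λ₀···λₙ₋₁)/(μ₁···μₙ):
P(1)/P(0) = (3.4)/(1.9) = 1.7895
P(2)/P(0) = (3.4×5.9)/(1.9×3.0) = 3.5193
P(3)/P(0) = (3.4×5.9×5.7)/(1.9×3.0×2.9) = 6.9172

Normalization: ∑ P(n) = 1
P(0) × (1.0000 + 1.7895 + 3.5193 + 6.9172) = 1
P(0) × 13.2260 = 1
P(0) = 1/13.2260 = 0.07561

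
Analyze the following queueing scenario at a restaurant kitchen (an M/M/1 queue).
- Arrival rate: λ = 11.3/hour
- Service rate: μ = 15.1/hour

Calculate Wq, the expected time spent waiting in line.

First, compute utilization: ρ = λ/μ = 11.3/15.1 = 0.7483
For M/M/1: Wq = λ/(μ(μ-λ))
Wq = 11.3/(15.1 × (15.1-11.3))
Wq = 11.3/(15.1 × 3.80)
Wq = 0.1969 hours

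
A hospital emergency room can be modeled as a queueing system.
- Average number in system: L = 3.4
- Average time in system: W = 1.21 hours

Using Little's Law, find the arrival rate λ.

Little's Law: L = λW, so λ = L/W
λ = 3.4/1.21 = 2.8099 patients/hour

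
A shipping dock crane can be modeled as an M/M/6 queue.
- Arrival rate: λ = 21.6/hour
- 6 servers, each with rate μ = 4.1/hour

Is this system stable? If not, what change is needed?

Stability requires ρ = λ/(cμ) < 1
ρ = 21.6/(6 × 4.1) = 21.6/24.60 = 0.8780
Since 0.8780 < 1, the system is STABLE.
The servers are busy 87.80% of the time.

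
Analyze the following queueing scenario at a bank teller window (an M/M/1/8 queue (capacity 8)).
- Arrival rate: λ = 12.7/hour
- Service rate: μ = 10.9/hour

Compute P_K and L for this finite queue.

ρ = λ/μ = 12.7/10.9 = 1.16514
P₀ = (1-ρ)/(1-ρ^(K+1)) = (1-1.16514)/(1-1.16514^9) = -0.16514/-2.9573 = 0.05584
P_K = P₀×ρ^K = 0.05584 × 1.16514^8 = 0.05584 × 3.3964 = 0.1897
Blocking probability P_8 = 0.1897 (18.97%)
L = ρ[1 - (K+1)ρ^K + Kρ^(K+1)] / [(1-ρ)(1-ρ^(K+1))]
L = 1.16514 × (1 - 9×3.39645 + 8×3.95734) / ((1 - 1.16514) × (1 - 3.95734)) = 4.9878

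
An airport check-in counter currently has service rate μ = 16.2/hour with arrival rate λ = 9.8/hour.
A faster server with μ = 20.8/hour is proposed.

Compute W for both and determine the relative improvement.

System 1: ρ₁ = 9.8/16.2 = 0.6049, W₁ = 1/(16.2-9.8) = 0.15625
System 2: ρ₂ = 9.8/20.8 = 0.4712, W₂ = 1/(20.8-9.8) = 0.090909
Improvement: (W₁-W₂)/W₁ = (0.15625-0.090909)/0.15625 = 41.82%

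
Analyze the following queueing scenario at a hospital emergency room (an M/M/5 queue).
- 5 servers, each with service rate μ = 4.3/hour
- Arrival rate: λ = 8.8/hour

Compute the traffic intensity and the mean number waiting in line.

Traffic intensity: ρ = λ/(cμ) = 8.8/(5×4.3) = 0.4093
Since ρ = 0.4093 < 1, system is stable.
Offered load a = λ/μ = cρ = 8.8/4.3 = 2.0465
P₀ = [ Σₙ₌₀^4 aⁿ/n! + a^5/(5!(1-ρ)) ]⁻¹
Σ = a^0/0! + a^1/1! + a^2/2! + a^3/3! + a^4/4! = 1.0000 + 2.0465 + 2.0941 + 1.4285 + 0.7309 = 7.3000
a^5/(5!(1-ρ)) = 35.8981/(120 × 0.5907) = 0.5064
P₀ = 1/(7.3000 + 0.5064) = 0.1281
Lq = P₀·a^5·ρ / (5!(1-ρ)²) = 0.12810 × 35.8981 × 0.40930 / (120 × 0.34892) = 0.04495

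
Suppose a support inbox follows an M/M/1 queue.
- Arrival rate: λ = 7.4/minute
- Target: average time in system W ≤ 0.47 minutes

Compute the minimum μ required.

For M/M/1: W = 1/(μ-λ)
Need W ≤ 0.47, so 1/(μ-λ) ≤ 0.47
μ - λ ≥ 1/0.47 = 2.1277
μ ≥ 7.4 + 2.1277 = 9.5277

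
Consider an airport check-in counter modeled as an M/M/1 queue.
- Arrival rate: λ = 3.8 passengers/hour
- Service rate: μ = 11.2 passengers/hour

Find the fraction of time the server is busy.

Server utilization: ρ = λ/μ
ρ = 3.8/11.2 = 0.3393
The server is busy 33.93% of the time.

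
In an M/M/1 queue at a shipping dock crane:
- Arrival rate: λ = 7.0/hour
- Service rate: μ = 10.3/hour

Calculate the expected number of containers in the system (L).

ρ = λ/μ = 7.0/10.3 = 0.6796
For M/M/1: L = λ/(μ-λ)
L = 7.0/(10.3-7.0) = 7.0/3.30
L = 2.1212 containers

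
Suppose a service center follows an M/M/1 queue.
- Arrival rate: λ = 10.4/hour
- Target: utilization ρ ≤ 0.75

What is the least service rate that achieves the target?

ρ = λ/μ, so μ = λ/ρ
μ ≥ 10.4/0.75 = 13.8667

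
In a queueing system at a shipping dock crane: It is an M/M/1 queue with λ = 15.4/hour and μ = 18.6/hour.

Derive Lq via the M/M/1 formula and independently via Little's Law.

Method 1 (direct): Lq = λ²/(μ(μ-λ)) = 237.16/(18.6 × 3.20) = 3.9845

Method 2 (Little's Law):
W = 1/(μ-λ) = 1/3.20 = 0.31250
Wq = W - 1/μ = 0.31250 - 0.053763 = 0.258737
Lq = λWq = 15.4 × 0.258737 = 3.9845 ✔ (matches Method 1)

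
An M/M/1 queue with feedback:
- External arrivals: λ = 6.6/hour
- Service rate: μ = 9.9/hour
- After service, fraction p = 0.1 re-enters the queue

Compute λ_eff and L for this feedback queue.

Effective arrival rate: λ_eff = λ/(1-p) = 6.6/(1-0.1) = 6.6/0.90 = 7.3333
ρ = λ_eff/μ = 7.3333/9.9 = 0.74074
L = ρ/(1-ρ) = 0.74074/(1-0.74074) = 2.8571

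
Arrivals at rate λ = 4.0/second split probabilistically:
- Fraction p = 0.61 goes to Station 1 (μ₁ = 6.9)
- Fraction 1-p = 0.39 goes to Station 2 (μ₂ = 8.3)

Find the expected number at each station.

Effective rates: λ₁ = 4.0×0.61 = 2.44, λ₂ = 4.0×0.39 = 1.56
Station 1: ρ₁ = 2.44/6.9 = 0.35362, L₁ = ρ₁/(1-ρ₁) = 0.35362/(1-0.35362) = 0.5471
Station 2: ρ₂ = 1.56/8.3 = 0.1880, L₂ = ρ₂/(1-ρ₂) = 0.1880/(1-0.1880) = 0.2315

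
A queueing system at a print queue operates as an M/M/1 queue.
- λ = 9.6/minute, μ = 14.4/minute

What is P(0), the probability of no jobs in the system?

ρ = λ/μ = 9.6/14.4 = 0.6667
P(0) = 1 - ρ = 1 - 0.6667 = 0.3333
The server is idle 33.33% of the time.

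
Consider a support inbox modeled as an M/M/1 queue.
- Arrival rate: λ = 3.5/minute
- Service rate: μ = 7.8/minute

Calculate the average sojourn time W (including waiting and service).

First, compute utilization: ρ = λ/μ = 3.5/7.8 = 0.4487
For M/M/1: W = 1/(μ-λ)
W = 1/(7.8-3.5) = 1/4.30
W = 0.2326 minutes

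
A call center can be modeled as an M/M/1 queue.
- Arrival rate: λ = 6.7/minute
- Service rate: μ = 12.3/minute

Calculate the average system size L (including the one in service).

ρ = λ/μ = 6.7/12.3 = 0.5447
For M/M/1: L = λ/(μ-λ)
L = 6.7/(12.3-6.7) = 6.7/5.60
L = 1.1964 calls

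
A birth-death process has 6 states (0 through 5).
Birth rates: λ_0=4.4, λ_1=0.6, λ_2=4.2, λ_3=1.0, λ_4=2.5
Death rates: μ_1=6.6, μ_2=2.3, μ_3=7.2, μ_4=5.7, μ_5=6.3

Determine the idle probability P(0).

Ratios P(n)/P(0) = (λ₀···λₙ₋₁)/(μ₁···μₙ):
P(1)/P(0) = (4.4)/(6.6) = 0.6667
P(2)/P(0) = (4.4×0.6)/(6.6×2.3) = 0.1739
P(3)/P(0) = (4.4×0.6×4.2)/(6.6×2.3×7.2) = 0.1014
P(4)/P(0) = (4.4×0.6×4.2×1.0)/(6.6×2.3×7.2×5.7) = 0.01780
P(5)/P(0) = (4.4×0.6×4.2×1.0×2.5)/(6.6×2.3×7.2×5.7×6.3) = 0.007063

Normalization: ∑ P(n) = 1
P(0) × (1.0000 + 0.6667 + 0.1739 + 0.1014 + 0.01780 + 0.007063) = 1
P(0) × 1.9669 = 1
P(0) = 1/1.9669 = 0.5084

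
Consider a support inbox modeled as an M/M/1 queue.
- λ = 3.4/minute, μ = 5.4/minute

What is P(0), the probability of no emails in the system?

ρ = λ/μ = 3.4/5.4 = 0.6296
P(0) = 1 - ρ = 1 - 0.6296 = 0.3704
The server is idle 37.04% of the time.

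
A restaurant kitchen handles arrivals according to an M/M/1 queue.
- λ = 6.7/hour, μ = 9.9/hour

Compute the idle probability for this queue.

ρ = λ/μ = 6.7/9.9 = 0.6768
P(0) = 1 - ρ = 1 - 0.6768 = 0.3232
The server is idle 32.32% of the time.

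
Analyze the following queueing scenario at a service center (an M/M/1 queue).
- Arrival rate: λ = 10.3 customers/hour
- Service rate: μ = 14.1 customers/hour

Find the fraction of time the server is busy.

Server utilization: ρ = λ/μ
ρ = 10.3/14.1 = 0.7305
The server is busy 73.05% of the time.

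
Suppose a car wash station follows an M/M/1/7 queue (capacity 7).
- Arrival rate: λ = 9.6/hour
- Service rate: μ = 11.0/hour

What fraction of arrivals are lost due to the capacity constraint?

ρ = λ/μ = 9.6/11.0 = 0.87273
P₀ = (1-ρ)/(1-ρ^(K+1)) = (1-0.87273)/(1-0.87273^8) = 0.12727/0.66346 = 0.1918
P_K = P₀×ρ^K = 0.19183 × 0.87273^7 = 0.19183 × 0.38562 = 0.07397
Blocking probability = 7.40%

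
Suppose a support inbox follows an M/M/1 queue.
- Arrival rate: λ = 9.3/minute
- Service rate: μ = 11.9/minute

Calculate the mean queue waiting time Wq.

First, compute utilization: ρ = λ/μ = 9.3/11.9 = 0.7815
For M/M/1: Wq = λ/(μ(μ-λ))
Wq = 9.3/(11.9 × (11.9-9.3))
Wq = 9.3/(11.9 × 2.60)
Wq = 0.3006 minutes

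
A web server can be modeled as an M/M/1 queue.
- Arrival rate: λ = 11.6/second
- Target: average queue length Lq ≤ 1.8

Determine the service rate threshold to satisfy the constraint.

For M/M/1: Lq = λ²/(μ(μ-λ))
Need Lq ≤ 1.8, i.e. μ(μ-λ) ≥ λ²/1.8
μ² - 11.6μ - 134.56/1.8 ≥ 0  →  μ² - 11.6μ - 74.75556 ≥ 0
Quadratic formula (positive root): μ = [λ + √(λ² + 4×74.75556)]/2
Discriminant: 134.56 + 4×74.75556 = 433.5822, √433.5822 = 20.8226
μ ≥ (11.6 + 20.8226)/2 = 16.2113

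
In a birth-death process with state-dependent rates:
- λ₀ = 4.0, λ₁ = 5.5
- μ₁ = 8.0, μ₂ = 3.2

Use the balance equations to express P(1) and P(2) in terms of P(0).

Balance equations:
State 0: λ₀P₀ = μ₁P₁ → P₁ = (λ₀/μ₁)P₀ = (4.0/8.0)P₀ = 0.5000P₀
State 1: P₂ = (λ₀λ₁)/(μ₁μ₂)P₀ = (4.0×5.5)/(8.0×3.2)P₀ = 0.8594P₀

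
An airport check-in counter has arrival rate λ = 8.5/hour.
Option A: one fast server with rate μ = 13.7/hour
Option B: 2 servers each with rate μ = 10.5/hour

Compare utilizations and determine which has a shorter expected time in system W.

Option A: single server μ = 13.7 (M/M/1)
  ρ_A = 8.5/13.7 = 0.6204
  W_A = 1/(μ-λ) = 1/(13.7-8.5) = 1/5.20 = 0.1923

Option B: 2 servers μ = 10.5 (M/M/2)
  ρ_B = λ/(cμ) = 8.5/(2×10.5) = 0.4048
  Offered load a = λ/μ = cρ = 8.5/10.5 = 0.8095
  P₀ = [ Σₙ₌₀^1 aⁿ/n! + a^2/(2!(1-ρ)) ]⁻¹
  Σ = a^0/0! + a^1/1! = 1.0000 + 0.8095 = 1.8095
  a^2/(2!(1-ρ)) = 0.6553/(2 × 0.5952) = 0.5505
  P₀ = 1/(1.8095 + 0.5505) = 0.4237
  Lq = P₀·a^2·ρ / (2!(1-ρ)²) = 0.4237 × 0.6553 × 0.4048 / (2 × 0.3543) = 0.1586
  Wq_B = Lq/λ = 0.1586/8.5 = 0.01866
  W_B = Wq_B + 1/μ = 0.01866 + 0.09524 = 0.1139

Since W_B = 0.1139 < W_A = 0.1923, Option B (multiple servers) has the shorter time in system.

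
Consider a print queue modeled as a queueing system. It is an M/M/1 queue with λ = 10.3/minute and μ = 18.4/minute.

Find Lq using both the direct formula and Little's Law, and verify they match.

Method 1 (direct): Lq = λ²/(μ(μ-λ)) = 106.09/(18.4 × 8.10) = 0.7118

Method 2 (Little's Law):
W = 1/(μ-λ) = 1/8.10 = 0.12346
Wq = W - 1/μ = 0.12346 - 0.054348 = 0.06911
Lq = λWq = 10.3 × 0.06911 = 0.7118 ✔ (matches Method 1)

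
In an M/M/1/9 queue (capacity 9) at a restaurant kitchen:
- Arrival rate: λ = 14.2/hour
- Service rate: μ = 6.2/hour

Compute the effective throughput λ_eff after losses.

ρ = λ/μ = 14.2/6.2 = 2.2903
P₀ = (1-ρ)/(1-ρ^(K+1)) = (1-2.2903)/(1-2.2903^10) = -1.2903/-3970.2180 = 0.0003250
P_K = P₀×ρ^K = 0.0003250 × 2.2903^9 = 0.0003250 × 1733.9292 = 0.5635
λ_eff = λ(1-P_K) = 14.2 × (1 - 0.56352) = 14.2 × 0.43648 = 6.1980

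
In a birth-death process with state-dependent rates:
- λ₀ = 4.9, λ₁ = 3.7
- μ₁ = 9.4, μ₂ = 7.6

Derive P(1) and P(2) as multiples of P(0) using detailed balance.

Balance equations:
State 0: λ₀P₀ = μ₁P₁ → P₁ = (λ₀/μ₁)P₀ = (4.9/9.4)P₀ = 0.5213P₀
State 1: P₂ = (λ₀λ₁)/(μ₁μ₂)P₀ = (4.9×3.7)/(9.4×7.6)P₀ = 0.2538P₀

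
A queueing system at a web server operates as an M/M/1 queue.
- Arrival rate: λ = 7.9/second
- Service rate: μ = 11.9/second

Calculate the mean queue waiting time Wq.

First, compute utilization: ρ = λ/μ = 7.9/11.9 = 0.6639
For M/M/1: Wq = λ/(μ(μ-λ))
Wq = 7.9/(11.9 × (11.9-7.9))
Wq = 7.9/(11.9 × 4.00)
Wq = 0.1660 seconds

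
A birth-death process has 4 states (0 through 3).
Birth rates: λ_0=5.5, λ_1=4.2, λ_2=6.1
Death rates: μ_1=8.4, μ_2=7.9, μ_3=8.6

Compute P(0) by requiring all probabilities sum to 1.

Ratios P(n)/P(0) = (λ₀···λₙ₋₁)/(μ₁···μₙ):
P(1)/P(0) = (5.5)/(8.4) = 0.6548
P(2)/P(0) = (5.5×4.2)/(8.4×7.9) = 0.3481
P(3)/P(0) = (5.5×4.2×6.1)/(8.4×7.9×8.6) = 0.2469

Normalization: ∑ P(n) = 1
P(0) × (1.0000 + 0.6548 + 0.3481 + 0.2469) = 1
P(0) × 2.2498 = 1
P(0) = 1/2.2498 = 0.4445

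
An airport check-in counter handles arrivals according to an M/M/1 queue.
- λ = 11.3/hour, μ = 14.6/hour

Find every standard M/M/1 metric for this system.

Step 1: ρ = λ/μ = 11.3/14.6 = 0.7740
Step 2: L = λ/(μ-λ) = 11.3/3.30 = 3.4242
Step 3: Lq = λ²/(μ(μ-λ)) = 127.69/(14.6×3.30) = 2.6503
Step 4: W = 1/(μ-λ) = 1/3.30 = 0.30303
Step 5: Wq = λ/(μ(μ-λ)) = 11.3/(14.6×3.30) = 0.2345
Step 6: P(0) = 1-ρ = 0.2260
Verify: L = λW = 11.3×0.30303 = 3.4242 ✔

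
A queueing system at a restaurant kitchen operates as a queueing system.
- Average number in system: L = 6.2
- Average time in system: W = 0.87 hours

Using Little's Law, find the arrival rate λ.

Little's Law: L = λW, so λ = L/W
λ = 6.2/0.87 = 7.1264 orders/hour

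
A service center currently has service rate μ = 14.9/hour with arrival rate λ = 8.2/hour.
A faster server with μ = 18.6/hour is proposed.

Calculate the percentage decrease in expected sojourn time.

System 1: ρ₁ = 8.2/14.9 = 0.5503, W₁ = 1/(14.9-8.2) = 0.14925
System 2: ρ₂ = 8.2/18.6 = 0.4409, W₂ = 1/(18.6-8.2) = 0.096154
Improvement: (W₁-W₂)/W₁ = (0.14925-0.096154)/0.14925 = 35.58%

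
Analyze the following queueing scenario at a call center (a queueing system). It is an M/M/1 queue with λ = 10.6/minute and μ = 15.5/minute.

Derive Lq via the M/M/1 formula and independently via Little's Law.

Method 1 (direct): Lq = λ²/(μ(μ-λ)) = 112.36/(15.5 × 4.90) = 1.4794

Method 2 (Little's Law):
W = 1/(μ-λ) = 1/4.90 = 0.204082
Wq = W - 1/μ = 0.204082 - 0.0645161 = 0.13957
Lq = λWq = 10.6 × 0.13957 = 1.4794 ✔ (matches Method 1)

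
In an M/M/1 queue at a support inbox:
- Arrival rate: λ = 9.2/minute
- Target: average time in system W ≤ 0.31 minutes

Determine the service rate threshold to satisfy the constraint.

For M/M/1: W = 1/(μ-λ)
Need W ≤ 0.31, so 1/(μ-λ) ≤ 0.31
μ - λ ≥ 1/0.31 = 3.2258
μ ≥ 9.2 + 3.2258 = 12.4258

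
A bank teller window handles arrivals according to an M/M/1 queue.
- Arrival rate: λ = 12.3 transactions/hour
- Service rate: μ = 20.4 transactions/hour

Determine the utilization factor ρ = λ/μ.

Server utilization: ρ = λ/μ
ρ = 12.3/20.4 = 0.6029
The server is busy 60.29% of the time.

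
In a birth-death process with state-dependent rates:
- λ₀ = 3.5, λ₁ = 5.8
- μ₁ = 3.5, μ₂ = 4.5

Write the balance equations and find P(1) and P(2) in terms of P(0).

Balance equations:
State 0: λ₀P₀ = μ₁P₁ → P₁ = (λ₀/μ₁)P₀ = (3.5/3.5)P₀ = 1.0000P₀
State 1: P₂ = (λ₀λ₁)/(μ₁μ₂)P₀ = (3.5×5.8)/(3.5×4.5)P₀ = 1.2889P₀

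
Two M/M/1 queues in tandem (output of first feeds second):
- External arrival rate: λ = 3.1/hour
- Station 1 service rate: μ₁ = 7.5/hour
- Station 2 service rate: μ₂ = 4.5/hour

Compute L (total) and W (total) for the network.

By Jackson's theorem, each station behaves as independent M/M/1.
Station 1: ρ₁ = 3.1/7.5 = 0.4133, L₁ = ρ₁/(1-ρ₁) = λ/(μ₁-λ) = 3.1/4.40 = 0.7045455
Station 2: ρ₂ = 3.1/4.5 = 0.6889, L₂ = ρ₂/(1-ρ₂) = λ/(μ₂-λ) = 3.1/1.40 = 2.214286
Total: L = L₁ + L₂ = 0.7045455 + 2.214286 = 2.91883
W = L/λ = 2.91883/3.1 = 0.9416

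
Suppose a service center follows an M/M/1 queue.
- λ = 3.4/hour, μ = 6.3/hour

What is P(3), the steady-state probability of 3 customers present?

ρ = λ/μ = 3.4/6.3 = 0.5397
P(n) = (1-ρ)ρⁿ
P(3) = (1-0.5397) × 0.5397^3
P(3) = 0.4603 × 0.1572
P(3) = 0.07236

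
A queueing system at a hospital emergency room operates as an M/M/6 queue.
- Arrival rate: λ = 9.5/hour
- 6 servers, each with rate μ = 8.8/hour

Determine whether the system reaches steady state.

Stability requires ρ = λ/(cμ) < 1
ρ = 9.5/(6 × 8.8) = 9.5/52.80 = 0.1799
Since 0.1799 < 1, the system is STABLE.
The servers are busy 17.99% of the time.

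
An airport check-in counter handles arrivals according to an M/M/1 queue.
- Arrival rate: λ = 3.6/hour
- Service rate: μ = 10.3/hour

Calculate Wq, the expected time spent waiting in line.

First, compute utilization: ρ = λ/μ = 3.6/10.3 = 0.3495
For M/M/1: Wq = λ/(μ(μ-λ))
Wq = 3.6/(10.3 × (10.3-3.6))
Wq = 3.6/(10.3 × 6.70)
Wq = 0.05217 hours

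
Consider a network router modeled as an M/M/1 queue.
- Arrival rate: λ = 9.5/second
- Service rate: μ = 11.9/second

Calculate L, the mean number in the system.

ρ = λ/μ = 9.5/11.9 = 0.7983
For M/M/1: L = λ/(μ-λ)
L = 9.5/(11.9-9.5) = 9.5/2.40
L = 3.9583 packets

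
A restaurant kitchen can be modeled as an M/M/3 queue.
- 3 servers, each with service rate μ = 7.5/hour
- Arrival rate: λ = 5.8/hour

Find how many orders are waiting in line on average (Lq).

Traffic intensity: ρ = λ/(cμ) = 5.8/(3×7.5) = 0.2578
Since ρ = 0.2578 < 1, system is stable.
Offered load a = λ/μ = cρ = 5.8/7.5 = 0.7733
P₀ = [ Σₙ₌₀^2 aⁿ/n! + a^3/(3!(1-ρ)) ]⁻¹
Σ = a^0/0! + a^1/1! + a^2/2! = 1.0000 + 0.77333 + 0.29902 = 2.0724
a^3/(3!(1-ρ)) = 0.4625/(6 × 0.7422) = 0.1039
P₀ = 1/(2.0724 + 0.1039) = 0.4595
Lq = P₀·a^3·ρ / (3!(1-ρ)²) = 0.45951 × 0.46249 × 0.25778 / (6 × 0.55089) = 0.01657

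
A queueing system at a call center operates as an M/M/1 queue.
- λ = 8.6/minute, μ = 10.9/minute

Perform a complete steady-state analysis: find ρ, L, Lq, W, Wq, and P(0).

Step 1: ρ = λ/μ = 8.6/10.9 = 0.7890
Step 2: L = λ/(μ-λ) = 8.6/2.30 = 3.7391
Step 3: Lq = λ²/(μ(μ-λ)) = 73.96/(10.9×2.30) = 2.9501
Step 4: W = 1/(μ-λ) = 1/2.30 = 0.43478
Step 5: Wq = λ/(μ(μ-λ)) = 8.6/(10.9×2.30) = 0.3430
Step 6: P(0) = 1-ρ = 0.2110
Verify: L = λW = 8.6×0.43478 = 3.7391 ✔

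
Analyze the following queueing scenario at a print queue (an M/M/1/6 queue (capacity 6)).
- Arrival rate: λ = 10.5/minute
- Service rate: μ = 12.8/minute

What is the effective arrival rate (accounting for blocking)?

ρ = λ/μ = 10.5/12.8 = 0.82031
P₀ = (1-ρ)/(1-ρ^(K+1)) = (1-0.82031)/(1-0.82031^7) = 0.1797/0.7501 = 0.2396
P_K = P₀×ρ^K = 0.23957 × 0.82031^6 = 0.23957 × 0.30470 = 0.07300
λ_eff = λ(1-P_K) = 10.5 × (1 - 0.07300) = 10.5 × 0.9270 = 9.7335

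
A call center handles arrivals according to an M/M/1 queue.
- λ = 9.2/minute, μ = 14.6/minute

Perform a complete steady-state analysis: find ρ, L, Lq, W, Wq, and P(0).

Step 1: ρ = λ/μ = 9.2/14.6 = 0.6301
Step 2: L = λ/(μ-λ) = 9.2/5.40 = 1.7037
Step 3: Lq = λ²/(μ(μ-λ)) = 84.64/(14.6×5.40) = 1.0736
Step 4: W = 1/(μ-λ) = 1/5.40 = 0.18519
Step 5: Wq = λ/(μ(μ-λ)) = 9.2/(14.6×5.40) = 0.1167
Step 6: P(0) = 1-ρ = 0.3699
Verify: L = λW = 9.2×0.18519 = 1.7037 ✔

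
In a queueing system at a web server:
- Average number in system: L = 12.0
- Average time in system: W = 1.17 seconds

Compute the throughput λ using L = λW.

Little's Law: L = λW, so λ = L/W
λ = 12.0/1.17 = 10.2564 requests/second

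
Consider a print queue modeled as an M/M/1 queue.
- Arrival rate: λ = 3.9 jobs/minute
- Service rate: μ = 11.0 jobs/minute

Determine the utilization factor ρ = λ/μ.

Server utilization: ρ = λ/μ
ρ = 3.9/11.0 = 0.3545
The server is busy 35.45% of the time.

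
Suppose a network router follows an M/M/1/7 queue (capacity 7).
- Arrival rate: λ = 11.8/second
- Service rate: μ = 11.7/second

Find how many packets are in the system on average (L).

ρ = λ/μ = 11.8/11.7 = 1.00855
P₀ = (1-ρ)/(1-ρ^(K+1)) = (1-1.00855)/(1-1.00855^8) = -0.008550/-0.07048 = 0.1213
P_K = P₀×ρ^K = 0.12131 × 1.00855^7 = 0.12131 × 1.0614 = 0.1288
L = ρ[1 - (K+1)ρ^K + Kρ^(K+1)] / [(1-ρ)(1-ρ^(K+1))]
L = 1.00855 × (1 - 8×1.061407 + 7×1.070482) / ((1 - 1.00855) × (1 - 1.070482)) = 3.5447 packets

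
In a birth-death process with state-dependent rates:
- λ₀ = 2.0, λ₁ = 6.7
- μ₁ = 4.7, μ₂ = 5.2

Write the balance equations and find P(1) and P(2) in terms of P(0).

Balance equations:
State 0: λ₀P₀ = μ₁P₁ → P₁ = (λ₀/μ₁)P₀ = (2.0/4.7)P₀ = 0.4255P₀
State 1: P₂ = (λ₀λ₁)/(μ₁μ₂)P₀ = (2.0×6.7)/(4.7×5.2)P₀ = 0.5483P₀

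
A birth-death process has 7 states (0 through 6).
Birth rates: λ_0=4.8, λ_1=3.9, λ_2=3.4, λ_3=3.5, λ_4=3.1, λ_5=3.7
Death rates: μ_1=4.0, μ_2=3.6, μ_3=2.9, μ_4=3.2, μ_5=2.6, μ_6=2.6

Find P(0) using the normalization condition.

Ratios P(n)/P(0) = (λ₀···λₙ₋₁)/(μ₁···μₙ):
P(1)/P(0) = (4.8)/(4.0) = 1.20000
P(2)/P(0) = (4.8×3.9)/(4.0×3.6) = 1.30000
P(3)/P(0) = (4.8×3.9×3.4)/(4.0×3.6×2.9) = 1.52414
P(4)/P(0) = (4.8×3.9×3.4×3.5)/(4.0×3.6×2.9×3.2) = 1.66703
P(5)/P(0) = (4.8×3.9×3.4×3.5×3.1)/(4.0×3.6×2.9×3.2×2.6) = 1.98761
P(6)/P(0) = (4.8×3.9×3.4×3.5×3.1×3.7)/(4.0×3.6×2.9×3.2×2.6×2.6) = 2.82852

Normalization: ∑ P(n) = 1
P(0) × (1.00000 + 1.20000 + 1.30000 + 1.52414 + 1.66703 + 1.98761 + 2.82852) = 1
P(0) × 11.5073 = 1
P(0) = 1/11.5073 = 0.08690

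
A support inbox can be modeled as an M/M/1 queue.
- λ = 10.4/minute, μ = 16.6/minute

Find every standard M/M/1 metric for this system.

Step 1: ρ = λ/μ = 10.4/16.6 = 0.6265
Step 2: L = λ/(μ-λ) = 10.4/6.20 = 1.6774
Step 3: Lq = λ²/(μ(μ-λ)) = 108.16/(16.6×6.20) = 1.0509
Step 4: W = 1/(μ-λ) = 1/6.20 = 0.16129
Step 5: Wq = λ/(μ(μ-λ)) = 10.4/(16.6×6.20) = 0.1010
Step 6: P(0) = 1-ρ = 0.3735
Verify: L = λW = 10.4×0.16129 = 1.6774 ✔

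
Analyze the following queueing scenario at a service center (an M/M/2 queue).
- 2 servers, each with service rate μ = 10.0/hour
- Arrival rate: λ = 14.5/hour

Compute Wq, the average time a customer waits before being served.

Traffic intensity: ρ = λ/(cμ) = 14.5/(2×10.0) = 0.7250
Since ρ = 0.7250 < 1, system is stable.
Offered load a = λ/μ = cρ = 14.5/10.0 = 1.4500
P₀ = [ Σₙ₌₀^1 aⁿ/n! + a^2/(2!(1-ρ)) ]⁻¹
Σ = a^0/0! + a^1/1! = 1.0000 + 1.4500 = 2.4500
a^2/(2!(1-ρ)) = 2.1025/(2 × 0.2750) = 3.8227
P₀ = 1/(2.4500 + 3.8227) = 0.1594
Lq = P₀·a^2·ρ / (2!(1-ρ)²) = 0.15942 × 2.1025 × 0.72500 / (2 × 0.075625) = 1.6067
Wq = Lq/λ = 1.6067/14.5 = 0.1108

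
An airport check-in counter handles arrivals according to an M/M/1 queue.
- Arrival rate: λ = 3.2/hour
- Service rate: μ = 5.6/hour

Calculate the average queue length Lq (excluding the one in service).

ρ = λ/μ = 3.2/5.6 = 0.5714
For M/M/1: Lq = λ²/(μ(μ-λ))
Lq = 10.24/(5.6 × 2.40)
Lq = 0.7619 passengers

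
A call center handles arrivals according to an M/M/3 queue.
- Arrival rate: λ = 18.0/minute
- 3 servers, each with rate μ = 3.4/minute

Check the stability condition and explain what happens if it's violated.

Stability requires ρ = λ/(cμ) < 1
ρ = 18.0/(3 × 3.4) = 18.0/10.20 = 1.7647
Since 1.7647 ≥ 1, the system is UNSTABLE.
Need c > λ/μ = 18.0/3.4 = 5.29.
Minimum servers needed: c = 6.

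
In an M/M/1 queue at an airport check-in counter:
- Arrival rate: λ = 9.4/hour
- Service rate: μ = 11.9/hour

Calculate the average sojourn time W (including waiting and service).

First, compute utilization: ρ = λ/μ = 9.4/11.9 = 0.7899
For M/M/1: W = 1/(μ-λ)
W = 1/(11.9-9.4) = 1/2.50
W = 0.4000 hours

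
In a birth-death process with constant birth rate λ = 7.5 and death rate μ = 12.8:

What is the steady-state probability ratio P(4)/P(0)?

For constant rates: P(n)/P(0) = (λ/μ)^n
P(4)/P(0) = (7.5/12.8)^4 = 0.58594^4 = 0.1179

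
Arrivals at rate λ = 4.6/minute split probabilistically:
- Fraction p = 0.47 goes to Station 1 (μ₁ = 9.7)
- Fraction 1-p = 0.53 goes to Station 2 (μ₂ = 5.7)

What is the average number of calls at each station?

Effective rates: λ₁ = 4.6×0.47 = 2.162, λ₂ = 4.6×0.53 = 2.438
Station 1: ρ₁ = 2.162/9.7 = 0.2229, L₁ = ρ₁/(1-ρ₁) = 0.2229/(1-0.2229) = 0.2868
Station 2: ρ₂ = 2.438/5.7 = 0.42772, L₂ = ρ₂/(1-ρ₂) = 0.42772/(1-0.42772) = 0.7474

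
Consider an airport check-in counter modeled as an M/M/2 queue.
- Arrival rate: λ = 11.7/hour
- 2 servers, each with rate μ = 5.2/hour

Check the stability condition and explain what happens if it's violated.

Stability requires ρ = λ/(cμ) < 1
ρ = 11.7/(2 × 5.2) = 11.7/10.40 = 1.1250
Since 1.1250 ≥ 1, the system is UNSTABLE.
Need c > λ/μ = 11.7/5.2 = 2.25.
Minimum servers needed: c = 3.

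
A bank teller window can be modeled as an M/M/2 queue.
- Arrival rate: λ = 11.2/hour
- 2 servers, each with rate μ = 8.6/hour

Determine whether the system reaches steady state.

Stability requires ρ = λ/(cμ) < 1
ρ = 11.2/(2 × 8.6) = 11.2/17.20 = 0.6512
Since 0.6512 < 1, the system is STABLE.
The servers are busy 65.12% of the time.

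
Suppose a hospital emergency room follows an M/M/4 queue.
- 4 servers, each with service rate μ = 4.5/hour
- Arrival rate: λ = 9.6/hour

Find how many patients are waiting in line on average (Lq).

Traffic intensity: ρ = λ/(cμ) = 9.6/(4×4.5) = 0.5333
Since ρ = 0.5333 < 1, system is stable.
Offered load a = λ/μ = cρ = 9.6/4.5 = 2.1333
P₀ = [ Σₙ₌₀^3 aⁿ/n! + a^4/(4!(1-ρ)) ]⁻¹
Σ = a^0/0! + a^1/1! + a^2/2! + a^3/3! = 1.0000 + 2.1333 + 2.2756 + 1.6182 = 7.0271
a^4/(4!(1-ρ)) = 20.7126/(24 × 0.46667) = 1.8493
P₀ = 1/(7.0271 + 1.8493) = 0.1127
Lq = P₀·a^4·ρ / (4!(1-ρ)²) = 0.11266 × 20.7126 × 0.53333 / (24 × 0.21778) = 0.2381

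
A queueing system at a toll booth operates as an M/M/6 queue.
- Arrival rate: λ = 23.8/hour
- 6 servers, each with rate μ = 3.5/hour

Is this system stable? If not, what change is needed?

Stability requires ρ = λ/(cμ) < 1
ρ = 23.8/(6 × 3.5) = 23.8/21.00 = 1.1333
Since 1.1333 ≥ 1, the system is UNSTABLE.
Need c > λ/μ = 23.8/3.5 = 6.80.
Minimum servers needed: c = 7.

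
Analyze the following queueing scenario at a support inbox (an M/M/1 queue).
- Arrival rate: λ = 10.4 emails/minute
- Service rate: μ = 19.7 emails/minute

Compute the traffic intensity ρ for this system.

Server utilization: ρ = λ/μ
ρ = 10.4/19.7 = 0.5279
The server is busy 52.79% of the time.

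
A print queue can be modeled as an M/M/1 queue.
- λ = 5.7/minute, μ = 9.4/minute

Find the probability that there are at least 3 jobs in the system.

ρ = λ/μ = 5.7/9.4 = 0.6064
P(N ≥ n) = ρⁿ
P(N ≥ 3) = 0.6064^3
P(N ≥ 3) = 0.2230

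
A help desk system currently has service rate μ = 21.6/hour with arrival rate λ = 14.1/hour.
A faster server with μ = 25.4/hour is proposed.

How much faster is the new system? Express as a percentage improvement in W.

System 1: ρ₁ = 14.1/21.6 = 0.6528, W₁ = 1/(21.6-14.1) = 0.13333
System 2: ρ₂ = 14.1/25.4 = 0.5551, W₂ = 1/(25.4-14.1) = 0.088496
Improvement: (W₁-W₂)/W₁ = (0.13333-0.088496)/0.13333 = 33.63%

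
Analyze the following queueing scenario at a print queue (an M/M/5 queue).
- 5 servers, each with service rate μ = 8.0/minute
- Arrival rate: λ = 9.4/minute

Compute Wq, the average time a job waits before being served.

Traffic intensity: ρ = λ/(cμ) = 9.4/(5×8.0) = 0.2350
Since ρ = 0.2350 < 1, system is stable.
Offered load a = λ/μ = cρ = 9.4/8.0 = 1.1750
P₀ = [ Σₙ₌₀^4 aⁿ/n! + a^5/(5!(1-ρ)) ]⁻¹
Σ = a^0/0! + a^1/1! + a^2/2! + a^3/3! + a^4/4! = 1.0000 + 1.1750 + 0.6903 + 0.2704 + 0.07942 = 3.2151
a^5/(5!(1-ρ)) = 2.2397/(120 × 0.7650) = 0.02440
P₀ = 1/(3.2151 + 0.02440) = 0.3087
Lq = P₀·a^5·ρ / (5!(1-ρ)²) = 0.3087 × 2.2397 × 0.2350 / (120 × 0.5852) = 0.002314
Wq = Lq/λ = 0.0023135/9.4 = 0.0002461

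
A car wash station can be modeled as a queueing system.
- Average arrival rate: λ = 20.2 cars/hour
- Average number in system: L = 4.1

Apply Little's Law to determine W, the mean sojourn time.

Little's Law: L = λW, so W = L/λ
W = 4.1/20.2 = 0.2030 hours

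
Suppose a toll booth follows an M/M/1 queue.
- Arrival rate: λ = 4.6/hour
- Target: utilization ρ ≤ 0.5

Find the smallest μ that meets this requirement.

ρ = λ/μ, so μ = λ/ρ
μ ≥ 4.6/0.5 = 9.2000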